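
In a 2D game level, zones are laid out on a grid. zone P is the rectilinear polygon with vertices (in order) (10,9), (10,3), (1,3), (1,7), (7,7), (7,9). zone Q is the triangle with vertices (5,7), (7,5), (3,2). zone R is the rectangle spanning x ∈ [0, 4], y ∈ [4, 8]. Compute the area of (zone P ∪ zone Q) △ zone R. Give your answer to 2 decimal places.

|zone P ∪ zone Q| = 42.4667.
|(zone P ∪ zone Q) ∩ zone R| = 9.
|(zone P ∪ zone Q) △ zone R| = 42.4667 + 16 − 18 = 40.47.

40.47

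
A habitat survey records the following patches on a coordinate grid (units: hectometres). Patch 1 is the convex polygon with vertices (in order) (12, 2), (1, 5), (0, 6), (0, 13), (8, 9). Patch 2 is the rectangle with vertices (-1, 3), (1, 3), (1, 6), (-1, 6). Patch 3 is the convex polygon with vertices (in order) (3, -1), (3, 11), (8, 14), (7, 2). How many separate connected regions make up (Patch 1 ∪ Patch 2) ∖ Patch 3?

(Patch 1 ∪ Patch 2) ∖ Patch 3 splits into 2 disjoint pieces (area 27.4091, area 15.6667).

2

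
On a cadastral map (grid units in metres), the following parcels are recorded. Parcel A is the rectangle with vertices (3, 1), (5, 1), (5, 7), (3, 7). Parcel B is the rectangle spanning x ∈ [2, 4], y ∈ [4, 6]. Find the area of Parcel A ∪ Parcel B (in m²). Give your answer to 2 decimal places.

By inclusion–exclusion:
Individual areas: |Parcel A| = 12, |Parcel B| = 4.
|Parcel A∩Parcel B|: x∈[3,4], y∈[4,6] → 1·2 = 2.
|Parcel A ∪ Parcel B| = 16 − 2 = 14.00.

14.00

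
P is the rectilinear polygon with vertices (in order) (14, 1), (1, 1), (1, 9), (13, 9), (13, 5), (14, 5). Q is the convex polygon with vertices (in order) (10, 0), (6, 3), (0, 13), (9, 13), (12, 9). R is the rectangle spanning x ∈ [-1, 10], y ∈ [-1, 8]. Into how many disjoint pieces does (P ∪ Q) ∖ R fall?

1

(P ∪ Q) ∖ R is a single connected region.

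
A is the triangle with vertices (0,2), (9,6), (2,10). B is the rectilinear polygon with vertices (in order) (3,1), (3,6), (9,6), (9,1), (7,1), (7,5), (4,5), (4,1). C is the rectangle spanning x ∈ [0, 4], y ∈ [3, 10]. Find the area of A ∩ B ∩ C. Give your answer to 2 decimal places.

2.44

The intersection is the polygon with vertices (3,6), (4,6), (4,5), (4,3.778), (3,3.333).
By the shoelace formula its area is 2.44.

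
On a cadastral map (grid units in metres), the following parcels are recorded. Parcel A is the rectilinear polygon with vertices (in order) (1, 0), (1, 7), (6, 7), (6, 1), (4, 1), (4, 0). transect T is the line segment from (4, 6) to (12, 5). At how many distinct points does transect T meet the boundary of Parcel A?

The segment meets the boundary at (6,5.75).

1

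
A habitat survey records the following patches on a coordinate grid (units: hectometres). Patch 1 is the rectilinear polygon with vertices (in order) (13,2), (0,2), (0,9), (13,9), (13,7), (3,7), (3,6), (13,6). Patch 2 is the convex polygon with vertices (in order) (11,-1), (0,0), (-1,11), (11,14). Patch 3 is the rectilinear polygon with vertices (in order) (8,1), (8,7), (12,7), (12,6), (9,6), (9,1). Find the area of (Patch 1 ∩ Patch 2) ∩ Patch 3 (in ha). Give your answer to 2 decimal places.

|Patch 1 ∩ Patch 2| = 69.
|(Patch 1 ∩ Patch 2) ∩ Patch 3| = 4.00.

4.00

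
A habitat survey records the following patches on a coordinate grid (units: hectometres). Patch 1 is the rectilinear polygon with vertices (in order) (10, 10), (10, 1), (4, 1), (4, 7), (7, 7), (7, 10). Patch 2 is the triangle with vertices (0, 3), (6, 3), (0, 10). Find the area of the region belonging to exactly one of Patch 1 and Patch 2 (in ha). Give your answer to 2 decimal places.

|Patch 1| = 45, |Patch 2| = 21, |Patch 1∩Patch 2| = 2.3333.
|Patch 1 △ Patch 2| = |Patch 1| + |Patch 2| − 2·|Patch 1∩Patch 2| = 45 + 21 − 4.6667 = 61.33.

61.33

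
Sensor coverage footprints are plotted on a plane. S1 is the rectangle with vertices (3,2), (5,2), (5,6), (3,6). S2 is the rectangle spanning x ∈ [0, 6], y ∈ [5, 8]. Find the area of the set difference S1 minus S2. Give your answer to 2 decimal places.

6.00

|S1∩S2|: x∈[3,5], y∈[5,6] → 2·1 = 2.
|S1| = 8.
|S1 ∖ S2| = |S1| − |S1∩S2| = 8 − 2 = 6.00.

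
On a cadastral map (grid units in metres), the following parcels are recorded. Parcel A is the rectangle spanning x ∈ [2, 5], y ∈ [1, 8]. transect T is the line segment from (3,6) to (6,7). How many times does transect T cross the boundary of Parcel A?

The segment meets the boundary at (5,6.667).

1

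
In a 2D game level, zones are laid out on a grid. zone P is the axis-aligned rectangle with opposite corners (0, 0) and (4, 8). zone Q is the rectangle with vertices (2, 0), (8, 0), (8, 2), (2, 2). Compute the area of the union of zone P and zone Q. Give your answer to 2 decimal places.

40.00

By inclusion–exclusion:
Individual areas: |zone P| = 32, |zone Q| = 12.
|zone P∩zone Q|: x∈[2,4], y∈[0,2] → 2·2 = 4.
|zone P ∪ zone Q| = 44 − 4 = 40.00.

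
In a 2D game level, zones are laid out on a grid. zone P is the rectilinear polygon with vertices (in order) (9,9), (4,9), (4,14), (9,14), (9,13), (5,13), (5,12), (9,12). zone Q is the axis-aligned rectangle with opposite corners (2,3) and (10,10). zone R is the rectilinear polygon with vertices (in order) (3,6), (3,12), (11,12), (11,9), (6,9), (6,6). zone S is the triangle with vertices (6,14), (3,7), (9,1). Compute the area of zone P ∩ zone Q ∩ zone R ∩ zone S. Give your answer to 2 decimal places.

2.94

The intersection is the polygon with vertices (6.923,10), (7.154,9), (6,9), (4,9), (4,9.333), (4.286,10).
By the shoelace formula its area is 2.94.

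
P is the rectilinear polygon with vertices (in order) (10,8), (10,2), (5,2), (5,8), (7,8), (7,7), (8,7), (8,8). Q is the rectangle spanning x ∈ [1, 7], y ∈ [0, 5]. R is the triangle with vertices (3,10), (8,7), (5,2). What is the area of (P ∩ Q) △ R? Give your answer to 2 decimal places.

17.60

|P ∩ Q| = 6.
|(P ∩ Q) ∩ R| = 2.7.
|(P ∩ Q) △ R| = 6 + 17 − 5.4 = 17.60.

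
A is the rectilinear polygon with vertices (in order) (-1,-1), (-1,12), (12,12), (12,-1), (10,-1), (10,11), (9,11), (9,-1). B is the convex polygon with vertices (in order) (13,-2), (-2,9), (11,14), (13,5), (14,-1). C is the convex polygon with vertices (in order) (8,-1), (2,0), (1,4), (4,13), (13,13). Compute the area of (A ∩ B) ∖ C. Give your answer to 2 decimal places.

26.55

|A ∩ B| = 90.4314.
|(A ∩ B) ∩ C| = 63.8789.
|(A ∩ B) ∖ C| = 90.4314 − 63.8789 = 26.55.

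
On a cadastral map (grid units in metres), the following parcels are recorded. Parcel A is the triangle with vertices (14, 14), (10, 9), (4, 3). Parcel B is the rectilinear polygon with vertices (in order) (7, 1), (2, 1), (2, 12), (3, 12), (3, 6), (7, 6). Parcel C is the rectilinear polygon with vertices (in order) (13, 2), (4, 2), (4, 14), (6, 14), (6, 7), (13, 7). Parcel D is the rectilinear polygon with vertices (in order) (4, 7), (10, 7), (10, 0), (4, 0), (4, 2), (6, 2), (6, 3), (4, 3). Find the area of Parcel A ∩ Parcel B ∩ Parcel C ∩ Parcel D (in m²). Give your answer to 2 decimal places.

0.41

The intersection is the polygon with vertices (7,6), (4,3), (6.727,6).
By the shoelace formula its area is 0.41.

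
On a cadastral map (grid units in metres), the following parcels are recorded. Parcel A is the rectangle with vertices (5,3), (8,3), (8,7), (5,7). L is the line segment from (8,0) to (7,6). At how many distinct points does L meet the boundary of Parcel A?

1

The segment meets the boundary at (7.5,3).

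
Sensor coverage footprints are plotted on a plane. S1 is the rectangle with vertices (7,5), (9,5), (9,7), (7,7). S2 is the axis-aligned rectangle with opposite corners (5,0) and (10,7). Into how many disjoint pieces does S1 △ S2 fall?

S1 △ S2 is a single connected region.

1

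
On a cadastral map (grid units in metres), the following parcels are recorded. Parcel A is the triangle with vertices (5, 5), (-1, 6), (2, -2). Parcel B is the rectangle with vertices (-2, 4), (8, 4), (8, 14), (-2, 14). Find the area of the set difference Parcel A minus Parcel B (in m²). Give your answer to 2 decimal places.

14.46

|Parcel A| = 22.5, |Parcel A∩Parcel B| = 8.0357.
|Parcel A ∖ Parcel B| = |Parcel A| − |Parcel A∩Parcel B| = 22.5 − 8.0357 = 14.46.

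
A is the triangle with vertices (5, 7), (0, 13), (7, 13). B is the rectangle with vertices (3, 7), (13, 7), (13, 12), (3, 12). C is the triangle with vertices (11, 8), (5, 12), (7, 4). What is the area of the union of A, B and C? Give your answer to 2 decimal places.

By inclusion–exclusion:
Individual areas: |A| = 21, |B| = 50, |C| = 20.
|A∩B| = 11.7667.
|A∩C| = 1.6234.
|B∩C| = 14.375.
|A∩B∩C| = 1.6234.
|A ∪ B ∪ C| = 91 − 27.765 + 1.6234 = 64.86.

64.86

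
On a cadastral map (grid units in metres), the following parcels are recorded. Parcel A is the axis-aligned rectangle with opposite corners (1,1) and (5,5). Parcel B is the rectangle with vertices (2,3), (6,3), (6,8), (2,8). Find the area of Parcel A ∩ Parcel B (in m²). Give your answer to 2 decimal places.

6.00

|Parcel A∩Parcel B|: x∈[2,5], y∈[3,5] → 3·2 = 6.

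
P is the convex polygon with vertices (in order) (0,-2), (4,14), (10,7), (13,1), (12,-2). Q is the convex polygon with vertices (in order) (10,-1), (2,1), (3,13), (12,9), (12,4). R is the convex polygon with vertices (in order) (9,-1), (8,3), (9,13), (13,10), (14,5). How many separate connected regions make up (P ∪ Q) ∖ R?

1

(P ∪ Q) ∖ R is a single connected region.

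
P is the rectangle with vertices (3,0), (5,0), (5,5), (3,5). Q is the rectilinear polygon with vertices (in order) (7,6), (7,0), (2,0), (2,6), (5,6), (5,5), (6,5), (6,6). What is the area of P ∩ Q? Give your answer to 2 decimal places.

10.00

The intersection is the polygon with vertices (5,0), (3,0), (3,5), (5,5).
By the shoelace formula its area is 10.00.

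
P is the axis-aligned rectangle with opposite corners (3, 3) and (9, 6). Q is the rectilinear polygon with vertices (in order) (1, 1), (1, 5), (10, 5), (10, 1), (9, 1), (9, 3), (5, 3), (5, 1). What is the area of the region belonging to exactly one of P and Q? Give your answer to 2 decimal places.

22.00

|P| = 18, |Q| = 28, |P∩Q| = 12.
|P △ Q| = |P| + |Q| − 2·|P∩Q| = 18 + 28 − 24 = 22.00.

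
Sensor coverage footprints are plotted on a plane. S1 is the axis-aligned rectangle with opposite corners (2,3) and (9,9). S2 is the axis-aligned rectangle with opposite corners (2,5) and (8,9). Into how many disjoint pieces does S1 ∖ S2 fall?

S1 ∖ S2 is a single connected region.

1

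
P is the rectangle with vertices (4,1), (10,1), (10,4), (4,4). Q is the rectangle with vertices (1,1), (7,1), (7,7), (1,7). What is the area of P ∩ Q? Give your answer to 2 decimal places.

9.00

|P∩Q|: x∈[4,7], y∈[1,4] → 3·3 = 9.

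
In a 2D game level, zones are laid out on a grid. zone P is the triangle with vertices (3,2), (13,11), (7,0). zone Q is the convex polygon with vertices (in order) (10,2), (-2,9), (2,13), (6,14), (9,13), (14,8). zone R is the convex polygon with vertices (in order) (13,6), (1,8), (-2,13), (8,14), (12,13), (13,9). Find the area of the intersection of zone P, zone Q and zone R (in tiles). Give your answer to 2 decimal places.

5.12

The intersection is the polygon with vertices (12.294,9.706), (10.5,6.417), (8.312,6.781), (11.947,10.053).
By the shoelace formula its area is 5.12.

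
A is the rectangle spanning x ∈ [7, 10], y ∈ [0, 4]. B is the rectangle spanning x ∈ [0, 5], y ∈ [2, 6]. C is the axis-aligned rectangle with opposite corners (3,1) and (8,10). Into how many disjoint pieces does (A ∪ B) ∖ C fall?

2

(A ∪ B) ∖ C splits into 2 disjoint pieces (area 9, area 12).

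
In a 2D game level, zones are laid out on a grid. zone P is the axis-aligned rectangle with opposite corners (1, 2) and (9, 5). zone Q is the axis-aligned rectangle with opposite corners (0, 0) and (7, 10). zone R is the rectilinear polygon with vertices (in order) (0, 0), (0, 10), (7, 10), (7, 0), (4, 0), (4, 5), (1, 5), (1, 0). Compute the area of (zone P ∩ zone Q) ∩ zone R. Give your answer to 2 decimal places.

|zone P ∩ zone Q| = 18.
|(zone P ∩ zone Q) ∩ zone R| = 9.00.

9.00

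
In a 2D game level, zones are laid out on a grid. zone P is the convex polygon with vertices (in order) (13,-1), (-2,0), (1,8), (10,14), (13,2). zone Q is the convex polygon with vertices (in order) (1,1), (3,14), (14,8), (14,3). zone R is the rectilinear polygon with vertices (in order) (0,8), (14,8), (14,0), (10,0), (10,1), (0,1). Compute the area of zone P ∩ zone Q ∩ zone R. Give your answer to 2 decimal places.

The intersection is the polygon with vertices (12.796,2.815), (1,1), (2.077,8), (11.5,8).
By the shoelace formula its area is 64.74.

64.74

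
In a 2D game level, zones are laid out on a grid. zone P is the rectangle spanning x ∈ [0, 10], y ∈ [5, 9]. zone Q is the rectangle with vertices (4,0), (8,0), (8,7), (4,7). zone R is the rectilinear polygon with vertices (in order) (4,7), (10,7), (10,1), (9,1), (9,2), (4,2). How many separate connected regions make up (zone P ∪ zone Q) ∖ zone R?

2

(zone P ∪ zone Q) ∖ zone R splits into 2 disjoint pieces (area 28, area 8).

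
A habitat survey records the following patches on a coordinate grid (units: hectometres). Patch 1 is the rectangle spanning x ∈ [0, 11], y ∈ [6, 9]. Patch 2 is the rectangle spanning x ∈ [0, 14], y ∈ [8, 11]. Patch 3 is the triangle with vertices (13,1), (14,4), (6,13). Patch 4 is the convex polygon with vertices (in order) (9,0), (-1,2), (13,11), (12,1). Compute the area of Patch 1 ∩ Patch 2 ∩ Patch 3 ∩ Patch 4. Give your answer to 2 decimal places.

The intersection is the polygon with vertices (8.758,8.273), (9.677,8.864), (10.444,8), (8.917,8).
By the shoelace formula its area is 0.83.

0.83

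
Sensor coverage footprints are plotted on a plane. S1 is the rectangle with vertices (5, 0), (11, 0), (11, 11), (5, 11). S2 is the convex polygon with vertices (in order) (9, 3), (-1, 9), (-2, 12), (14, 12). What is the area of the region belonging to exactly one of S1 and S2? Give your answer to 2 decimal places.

70.80

|S1| = 66, |S2| = 84, |S1∩S2| = 39.6.
|S1 △ S2| = |S1| + |S2| − 2·|S1∩S2| = 66 + 84 − 79.2 = 70.80.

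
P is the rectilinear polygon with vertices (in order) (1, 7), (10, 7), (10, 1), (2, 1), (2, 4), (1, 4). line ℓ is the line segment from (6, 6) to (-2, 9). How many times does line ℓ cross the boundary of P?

The segment meets the boundary at (3.333,7).

1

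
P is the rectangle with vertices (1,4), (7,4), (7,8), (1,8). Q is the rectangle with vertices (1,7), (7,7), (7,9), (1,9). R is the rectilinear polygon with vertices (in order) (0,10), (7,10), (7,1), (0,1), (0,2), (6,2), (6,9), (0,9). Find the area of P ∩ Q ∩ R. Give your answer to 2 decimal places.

The intersection is the polygon with vertices (6,7), (6,8), (7,8), (7,7).
By the shoelace formula its area is 1.00.

1.00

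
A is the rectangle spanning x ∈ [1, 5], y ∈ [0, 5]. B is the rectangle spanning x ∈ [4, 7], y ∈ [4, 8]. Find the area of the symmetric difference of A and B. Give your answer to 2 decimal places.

30.00

|A∩B|: x∈[4,5], y∈[4,5] → 1·1 = 1.
|A △ B| = |A| + |B| − 2·|A∩B| = 20 + 12 − 2 = 30.00.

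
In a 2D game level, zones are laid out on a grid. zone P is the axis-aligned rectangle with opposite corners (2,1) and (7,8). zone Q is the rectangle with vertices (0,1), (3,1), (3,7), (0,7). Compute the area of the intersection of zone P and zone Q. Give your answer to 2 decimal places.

6.00

|zone P∩zone Q|: x∈[2,3], y∈[1,7] → 1·6 = 6.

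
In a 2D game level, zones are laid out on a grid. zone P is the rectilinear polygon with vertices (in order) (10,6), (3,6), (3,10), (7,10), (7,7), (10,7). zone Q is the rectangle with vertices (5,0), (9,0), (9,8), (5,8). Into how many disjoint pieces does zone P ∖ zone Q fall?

2

zone P ∖ zone Q splits into 2 disjoint pieces (area 1, area 12).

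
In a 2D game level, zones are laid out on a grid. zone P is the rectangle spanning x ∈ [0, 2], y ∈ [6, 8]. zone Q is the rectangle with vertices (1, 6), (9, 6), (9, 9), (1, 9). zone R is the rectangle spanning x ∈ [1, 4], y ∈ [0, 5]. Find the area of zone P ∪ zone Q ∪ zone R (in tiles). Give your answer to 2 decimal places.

41.00

By inclusion–exclusion:
Individual areas: |zone P| = 4, |zone Q| = 24, |zone R| = 15.
|zone P∩zone Q|: x∈[1,2], y∈[6,8] → 1·2 = 2.
|zone P∩zone R| = 0 (no overlap).
|zone Q∩zone R| = 0 (no overlap).
|zone P∩zone Q∩zone R| = 0.
|zone P ∪ zone Q ∪ zone R| = 43 − 2 + 0 = 41.00.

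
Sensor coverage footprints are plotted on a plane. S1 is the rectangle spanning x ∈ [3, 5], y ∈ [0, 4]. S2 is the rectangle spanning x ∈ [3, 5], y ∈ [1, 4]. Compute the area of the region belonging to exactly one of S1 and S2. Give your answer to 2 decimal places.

2.00

|S1∩S2|: x∈[3,5], y∈[1,4] → 2·3 = 6.
|S1 △ S2| = |S1| + |S2| − 2·|S1∩S2| = 8 + 6 − 12 = 2.00.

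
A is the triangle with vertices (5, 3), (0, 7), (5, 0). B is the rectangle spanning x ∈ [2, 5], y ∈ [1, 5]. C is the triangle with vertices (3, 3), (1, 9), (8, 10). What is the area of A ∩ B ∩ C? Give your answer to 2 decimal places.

The intersection is the polygon with vertices (2.5,5), (3.727,4.018), (3,3), (2.333,5).
By the shoelace formula its area is 1.15.

1.15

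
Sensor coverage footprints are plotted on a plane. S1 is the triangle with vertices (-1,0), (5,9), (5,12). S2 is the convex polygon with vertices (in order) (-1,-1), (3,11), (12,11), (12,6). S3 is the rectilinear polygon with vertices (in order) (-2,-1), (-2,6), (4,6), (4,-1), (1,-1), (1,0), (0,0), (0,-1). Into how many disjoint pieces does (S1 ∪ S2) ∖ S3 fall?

2

(S1 ∪ S2) ∖ S3 splits into 2 disjoint pieces (area 66.6474, area 0.1978).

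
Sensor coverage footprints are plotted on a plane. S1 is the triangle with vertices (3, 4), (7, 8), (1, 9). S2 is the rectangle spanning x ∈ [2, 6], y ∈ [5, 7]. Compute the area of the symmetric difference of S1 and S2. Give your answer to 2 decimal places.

|S1| = 14, |S2| = 8, |S1∩S2| = 5.55.
|S1 △ S2| = |S1| + |S2| − 2·|S1∩S2| = 14 + 8 − 11.1 = 10.90.

10.90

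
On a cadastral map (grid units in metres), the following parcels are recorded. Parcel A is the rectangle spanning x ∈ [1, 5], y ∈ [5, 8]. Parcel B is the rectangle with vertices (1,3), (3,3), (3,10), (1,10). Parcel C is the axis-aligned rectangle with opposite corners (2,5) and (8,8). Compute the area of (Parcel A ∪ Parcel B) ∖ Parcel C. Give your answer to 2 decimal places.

11.00

|Parcel A ∪ Parcel B| = 20.
|(Parcel A ∪ Parcel B) ∩ Parcel C| = 9.
|(Parcel A ∪ Parcel B) ∖ Parcel C| = 20 − 9 = 11.00.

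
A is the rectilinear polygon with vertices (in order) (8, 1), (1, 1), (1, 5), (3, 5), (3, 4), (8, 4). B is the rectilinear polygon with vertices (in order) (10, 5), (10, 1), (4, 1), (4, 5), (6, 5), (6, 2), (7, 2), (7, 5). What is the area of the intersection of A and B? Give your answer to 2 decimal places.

The intersection is the polygon with vertices (4,1), (4,4), (6,4), (6,2), (7,2), (7,4), (8,4), (8,1).
By the shoelace formula its area is 10.00.

10.00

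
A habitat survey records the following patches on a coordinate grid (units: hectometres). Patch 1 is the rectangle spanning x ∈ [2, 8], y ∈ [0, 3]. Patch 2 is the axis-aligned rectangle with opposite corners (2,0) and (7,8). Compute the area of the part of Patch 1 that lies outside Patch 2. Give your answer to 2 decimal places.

|Patch 1∩Patch 2|: x∈[2,7], y∈[0,3] → 5·3 = 15.
|Patch 1| = 18.
|Patch 1 ∖ Patch 2| = |Patch 1| − |Patch 1∩Patch 2| = 18 − 15 = 3.00.

3.00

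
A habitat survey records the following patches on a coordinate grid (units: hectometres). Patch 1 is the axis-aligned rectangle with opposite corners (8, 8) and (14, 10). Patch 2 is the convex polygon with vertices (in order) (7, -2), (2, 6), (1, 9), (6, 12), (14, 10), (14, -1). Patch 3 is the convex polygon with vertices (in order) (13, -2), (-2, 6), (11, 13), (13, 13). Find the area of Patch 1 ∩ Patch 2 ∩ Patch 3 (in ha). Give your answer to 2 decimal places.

The intersection is the polygon with vertices (8,8), (8,10), (13,10), (13,8).
By the shoelace formula its area is 10.00.

10.00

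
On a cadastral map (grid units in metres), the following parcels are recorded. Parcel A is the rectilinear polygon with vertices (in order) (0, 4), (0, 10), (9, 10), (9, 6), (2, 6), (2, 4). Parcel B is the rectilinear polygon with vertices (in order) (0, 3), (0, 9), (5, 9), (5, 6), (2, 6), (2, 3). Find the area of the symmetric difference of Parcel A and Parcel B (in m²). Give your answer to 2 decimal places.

23.00

|Parcel A| = 40, |Parcel B| = 21, |Parcel A∩Parcel B| = 19.
|Parcel A △ Parcel B| = |Parcel A| + |Parcel B| − 2·|Parcel A∩Parcel B| = 40 + 21 − 38 = 23.00.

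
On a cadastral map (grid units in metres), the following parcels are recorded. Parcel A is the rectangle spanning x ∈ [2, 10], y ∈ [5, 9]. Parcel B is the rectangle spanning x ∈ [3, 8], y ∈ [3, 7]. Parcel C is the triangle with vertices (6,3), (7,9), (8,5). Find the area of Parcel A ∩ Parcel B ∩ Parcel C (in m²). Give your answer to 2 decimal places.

The intersection is the polygon with vertices (7.5,7), (8,5), (6.333,5), (6.667,7).
By the shoelace formula its area is 2.50.

2.50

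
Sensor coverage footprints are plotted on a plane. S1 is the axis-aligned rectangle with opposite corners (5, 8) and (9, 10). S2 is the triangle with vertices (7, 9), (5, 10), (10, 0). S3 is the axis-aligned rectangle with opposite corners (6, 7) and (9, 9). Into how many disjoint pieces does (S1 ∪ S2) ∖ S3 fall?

(S1 ∪ S2) ∖ S3 splits into 2 disjoint pieces (area 5, area 4.0833).

2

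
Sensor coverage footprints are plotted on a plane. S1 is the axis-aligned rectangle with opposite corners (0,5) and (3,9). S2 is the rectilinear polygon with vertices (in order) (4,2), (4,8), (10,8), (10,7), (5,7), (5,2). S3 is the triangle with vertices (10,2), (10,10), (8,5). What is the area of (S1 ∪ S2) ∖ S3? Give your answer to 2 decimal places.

22.00

|S1 ∪ S2| = 23.
|(S1 ∪ S2) ∩ S3| = 1.
|(S1 ∪ S2) ∖ S3| = 23 − 1 = 22.00.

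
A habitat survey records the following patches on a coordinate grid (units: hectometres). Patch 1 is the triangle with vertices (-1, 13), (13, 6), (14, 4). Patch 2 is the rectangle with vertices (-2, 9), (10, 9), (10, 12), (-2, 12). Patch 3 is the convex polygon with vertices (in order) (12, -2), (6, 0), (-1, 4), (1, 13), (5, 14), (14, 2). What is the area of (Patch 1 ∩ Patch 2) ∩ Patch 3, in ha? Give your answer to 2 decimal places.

The region (Patch 1 ∩ Patch 2) ∩ Patch 3 is the polygon with vertices (5.667,9), (0.765,11.941), (0.778,12), (1,12), (7,9).
By the shoelace formula its area is 2.50.

2.50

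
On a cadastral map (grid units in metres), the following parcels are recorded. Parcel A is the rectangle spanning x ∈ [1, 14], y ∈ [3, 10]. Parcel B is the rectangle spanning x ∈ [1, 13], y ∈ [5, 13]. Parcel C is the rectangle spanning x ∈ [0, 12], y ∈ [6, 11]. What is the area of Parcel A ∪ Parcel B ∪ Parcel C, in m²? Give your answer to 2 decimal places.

132.00

By inclusion–exclusion:
Individual areas: |Parcel A| = 91, |Parcel B| = 96, |Parcel C| = 60.
|Parcel A∩Parcel B|: x∈[1,13], y∈[5,10] → 12·5 = 60.
|Parcel A∩Parcel C|: x∈[1,12], y∈[6,10] → 11·4 = 44.
|Parcel B∩Parcel C|: x∈[1,12], y∈[6,11] → 11·5 = 55.
|Parcel A∩Parcel B∩Parcel C| = 44.
|Parcel A ∪ Parcel B ∪ Parcel C| = 247 − 159 + 44 = 132.00.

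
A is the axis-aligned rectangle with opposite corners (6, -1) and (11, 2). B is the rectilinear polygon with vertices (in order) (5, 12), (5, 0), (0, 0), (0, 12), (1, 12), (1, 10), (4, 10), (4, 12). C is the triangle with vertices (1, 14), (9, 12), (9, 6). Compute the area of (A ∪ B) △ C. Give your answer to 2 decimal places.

90.00

|A ∪ B| = 69.
|(A ∪ B) ∩ C| = 1.5.
|(A ∪ B) △ C| = 69 + 24 − 3 = 90.00.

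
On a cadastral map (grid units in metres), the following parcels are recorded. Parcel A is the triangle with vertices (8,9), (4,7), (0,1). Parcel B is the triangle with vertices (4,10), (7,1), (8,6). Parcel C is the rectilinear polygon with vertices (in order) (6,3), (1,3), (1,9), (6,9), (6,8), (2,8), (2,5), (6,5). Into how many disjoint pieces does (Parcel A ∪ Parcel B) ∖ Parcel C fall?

3

(Parcel A ∪ Parcel B) ∖ Parcel C splits into 3 disjoint pieces (area 14.4226, area 0.6667, area 0.3333).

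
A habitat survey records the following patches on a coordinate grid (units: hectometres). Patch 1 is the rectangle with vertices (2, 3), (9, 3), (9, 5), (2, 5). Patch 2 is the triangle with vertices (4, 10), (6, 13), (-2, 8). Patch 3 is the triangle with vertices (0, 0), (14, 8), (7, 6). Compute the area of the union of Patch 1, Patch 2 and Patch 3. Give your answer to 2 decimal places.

30.33

By inclusion–exclusion:
Individual areas: |Patch 1| = 14, |Patch 2| = 7, |Patch 3| = 14.
|Patch 1∩Patch 2| = 0.
|Patch 1∩Patch 3| = 4.6667.
|Patch 2∩Patch 3| = 0.
|Patch 1∩Patch 2∩Patch 3| = 0.
|Patch 1 ∪ Patch 2 ∪ Patch 3| = 35 − 4.6667 + 0 = 30.33.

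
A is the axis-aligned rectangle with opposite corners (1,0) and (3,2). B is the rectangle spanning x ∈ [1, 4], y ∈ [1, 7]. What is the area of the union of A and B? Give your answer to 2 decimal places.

20.00

By inclusion–exclusion:
Individual areas: |A| = 4, |B| = 18.
|A∩B|: x∈[1,3], y∈[1,2] → 2·1 = 2.
|A ∪ B| = 22 − 2 = 20.00.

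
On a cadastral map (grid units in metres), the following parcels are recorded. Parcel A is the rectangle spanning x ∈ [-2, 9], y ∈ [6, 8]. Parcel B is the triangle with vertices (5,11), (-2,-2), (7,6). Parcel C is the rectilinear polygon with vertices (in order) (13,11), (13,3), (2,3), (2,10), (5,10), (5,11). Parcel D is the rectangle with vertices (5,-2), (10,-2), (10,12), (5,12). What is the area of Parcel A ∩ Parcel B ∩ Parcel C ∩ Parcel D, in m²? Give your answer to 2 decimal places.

The intersection is the polygon with vertices (5,6), (5,8), (6.2,8), (7,6).
By the shoelace formula its area is 3.20.

3.20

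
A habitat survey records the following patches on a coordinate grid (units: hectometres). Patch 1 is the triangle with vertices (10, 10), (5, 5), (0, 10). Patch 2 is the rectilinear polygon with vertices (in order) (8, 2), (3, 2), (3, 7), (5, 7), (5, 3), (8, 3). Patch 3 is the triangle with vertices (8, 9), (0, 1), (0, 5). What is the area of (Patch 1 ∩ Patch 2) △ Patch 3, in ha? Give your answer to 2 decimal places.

14.83

|Patch 1 ∩ Patch 2| = 2.
|(Patch 1 ∩ Patch 2) ∩ Patch 3| = 1.5833.
|(Patch 1 ∩ Patch 2) △ Patch 3| = 2 + 16 − 3.1667 = 14.83.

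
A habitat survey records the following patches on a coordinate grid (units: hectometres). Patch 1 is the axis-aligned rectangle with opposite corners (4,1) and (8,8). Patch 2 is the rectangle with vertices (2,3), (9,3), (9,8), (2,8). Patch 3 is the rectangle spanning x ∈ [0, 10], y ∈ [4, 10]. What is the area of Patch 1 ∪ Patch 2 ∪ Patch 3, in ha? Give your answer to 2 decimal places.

75.00

By inclusion–exclusion:
Individual areas: |Patch 1| = 28, |Patch 2| = 35, |Patch 3| = 60.
|Patch 1∩Patch 2|: x∈[4,8], y∈[3,8] → 4·5 = 20.
|Patch 1∩Patch 3|: x∈[4,8], y∈[4,8] → 4·4 = 16.
|Patch 2∩Patch 3|: x∈[2,9], y∈[4,8] → 7·4 = 28.
|Patch 1∩Patch 2∩Patch 3| = 16.
|Patch 1 ∪ Patch 2 ∪ Patch 3| = 123 − 64 + 16 = 75.00.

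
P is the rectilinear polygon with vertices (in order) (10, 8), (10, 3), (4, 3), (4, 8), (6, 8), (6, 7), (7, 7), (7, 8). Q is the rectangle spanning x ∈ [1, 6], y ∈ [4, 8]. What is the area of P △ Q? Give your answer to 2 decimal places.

33.00

|P| = 29, |Q| = 20, |P∩Q| = 8.
|P △ Q| = |P| + |Q| − 2·|P∩Q| = 29 + 20 − 16 = 33.00.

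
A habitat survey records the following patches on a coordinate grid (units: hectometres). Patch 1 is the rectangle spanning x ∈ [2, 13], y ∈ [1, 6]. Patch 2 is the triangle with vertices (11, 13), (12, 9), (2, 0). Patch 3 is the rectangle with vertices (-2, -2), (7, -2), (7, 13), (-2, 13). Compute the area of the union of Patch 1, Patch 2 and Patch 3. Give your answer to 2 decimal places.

By inclusion–exclusion:
Individual areas: |Patch 1| = 55, |Patch 2| = 24.5, |Patch 3| = 135.
|Patch 1∩Patch 2| = 7.3291.
|Patch 1∩Patch 3|: x∈[2,7], y∈[1,6] → 5·5 = 25.
|Patch 2∩Patch 3| = 6.8056.
|Patch 1∩Patch 2∩Patch 3| = 6.0791.
|Patch 1 ∪ Patch 2 ∪ Patch 3| = 214.5 − 39.1346 + 6.0791 = 181.44.

181.44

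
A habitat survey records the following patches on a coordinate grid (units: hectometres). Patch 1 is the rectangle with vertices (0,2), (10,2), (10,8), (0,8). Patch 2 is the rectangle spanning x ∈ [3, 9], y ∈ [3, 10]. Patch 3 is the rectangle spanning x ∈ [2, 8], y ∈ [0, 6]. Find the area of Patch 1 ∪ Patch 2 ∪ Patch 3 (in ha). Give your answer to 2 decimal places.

84.00

By inclusion–exclusion:
Individual areas: |Patch 1| = 60, |Patch 2| = 42, |Patch 3| = 36.
|Patch 1∩Patch 2|: x∈[3,9], y∈[3,8] → 6·5 = 30.
|Patch 1∩Patch 3|: x∈[2,8], y∈[2,6] → 6·4 = 24.
|Patch 2∩Patch 3|: x∈[3,8], y∈[3,6] → 5·3 = 15.
|Patch 1∩Patch 2∩Patch 3| = 15.
|Patch 1 ∪ Patch 2 ∪ Patch 3| = 138 − 69 + 15 = 84.00.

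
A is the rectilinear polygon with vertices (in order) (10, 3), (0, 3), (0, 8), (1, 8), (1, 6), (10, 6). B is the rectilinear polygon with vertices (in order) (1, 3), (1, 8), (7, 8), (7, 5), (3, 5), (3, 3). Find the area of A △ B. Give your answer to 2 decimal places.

|A| = 32, |B| = 22, |A∩B| = 10.
|A △ B| = |A| + |B| − 2·|A∩B| = 32 + 22 − 20 = 34.00.

34.00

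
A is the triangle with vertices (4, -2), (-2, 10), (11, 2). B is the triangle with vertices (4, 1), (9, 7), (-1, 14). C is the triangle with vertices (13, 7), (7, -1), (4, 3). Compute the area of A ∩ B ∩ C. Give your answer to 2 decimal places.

1.86

The intersection is the polygon with vertices (4.79,1.947), (4,3), (6.647,4.176).
By the shoelace formula its area is 1.86.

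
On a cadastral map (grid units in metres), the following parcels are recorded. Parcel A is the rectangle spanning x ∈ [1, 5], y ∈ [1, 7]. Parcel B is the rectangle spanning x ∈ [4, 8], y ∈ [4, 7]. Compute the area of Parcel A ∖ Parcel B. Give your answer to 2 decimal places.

|Parcel A∩Parcel B|: x∈[4,5], y∈[4,7] → 1·3 = 3.
|Parcel A| = 24.
|Parcel A ∖ Parcel B| = |Parcel A| − |Parcel A∩Parcel B| = 24 − 3 = 21.00.

21.00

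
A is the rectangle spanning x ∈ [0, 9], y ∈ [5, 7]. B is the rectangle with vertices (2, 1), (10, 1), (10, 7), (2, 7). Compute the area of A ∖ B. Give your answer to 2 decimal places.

4.00

|A∩B|: x∈[2,9], y∈[5,7] → 7·2 = 14.
|A| = 18.
|A ∖ B| = |A| − |A∩B| = 18 − 14 = 4.00.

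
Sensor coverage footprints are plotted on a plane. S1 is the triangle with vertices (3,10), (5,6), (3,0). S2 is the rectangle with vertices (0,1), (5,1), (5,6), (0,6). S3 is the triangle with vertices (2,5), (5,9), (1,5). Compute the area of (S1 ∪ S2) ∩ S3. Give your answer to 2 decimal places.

|S1 ∪ S2| = 29.1667.
|(S1 ∪ S2) ∩ S3| = 1.39.

1.39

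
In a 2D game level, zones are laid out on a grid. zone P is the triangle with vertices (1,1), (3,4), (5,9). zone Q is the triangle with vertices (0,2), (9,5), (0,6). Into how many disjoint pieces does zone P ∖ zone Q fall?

zone P ∖ zone Q splits into 2 disjoint pieces (area 0.2286, area 0.5733).

2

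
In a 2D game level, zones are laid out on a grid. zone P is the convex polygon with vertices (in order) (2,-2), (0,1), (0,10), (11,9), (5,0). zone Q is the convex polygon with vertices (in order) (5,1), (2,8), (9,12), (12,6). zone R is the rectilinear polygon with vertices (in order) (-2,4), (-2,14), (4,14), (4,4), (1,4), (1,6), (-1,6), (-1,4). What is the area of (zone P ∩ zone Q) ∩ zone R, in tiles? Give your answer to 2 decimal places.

5.71

The region (zone P ∩ zone Q) ∩ zone R is the polygon with vertices (2,8), (4,9.143), (4,4), (3.714,4).
By the shoelace formula its area is 5.71.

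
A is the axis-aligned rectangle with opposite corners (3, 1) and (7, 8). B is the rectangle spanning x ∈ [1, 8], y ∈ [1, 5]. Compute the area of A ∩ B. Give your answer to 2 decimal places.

16.00

|A∩B|: x∈[3,7], y∈[1,5] → 4·4 = 16.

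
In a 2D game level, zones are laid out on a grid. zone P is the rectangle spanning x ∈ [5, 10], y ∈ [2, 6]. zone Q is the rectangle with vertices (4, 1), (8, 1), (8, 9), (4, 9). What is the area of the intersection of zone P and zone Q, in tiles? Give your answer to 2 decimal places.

12.00

|zone P∩zone Q|: x∈[5,8], y∈[2,6] → 3·4 = 12.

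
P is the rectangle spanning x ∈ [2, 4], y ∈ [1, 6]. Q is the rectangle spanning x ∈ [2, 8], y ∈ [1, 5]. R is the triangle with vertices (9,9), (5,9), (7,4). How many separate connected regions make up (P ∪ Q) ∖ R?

(P ∪ Q) ∖ R is a single connected region.

1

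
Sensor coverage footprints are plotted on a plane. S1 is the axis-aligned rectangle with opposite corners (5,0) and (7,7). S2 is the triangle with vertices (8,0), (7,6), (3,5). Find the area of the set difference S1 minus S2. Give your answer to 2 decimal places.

|S1| = 14, |S1∩S2| = 7.5.
|S1 ∖ S2| = |S1| − |S1∩S2| = 14 − 7.5 = 6.50.

6.50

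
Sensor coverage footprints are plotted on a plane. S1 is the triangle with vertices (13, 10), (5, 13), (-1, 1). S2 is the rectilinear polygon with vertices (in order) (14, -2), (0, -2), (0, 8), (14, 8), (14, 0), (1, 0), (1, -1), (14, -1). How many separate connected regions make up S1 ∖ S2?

S1 ∖ S2 splits into 2 disjoint pieces (area 31.1389, area 0.6786).

2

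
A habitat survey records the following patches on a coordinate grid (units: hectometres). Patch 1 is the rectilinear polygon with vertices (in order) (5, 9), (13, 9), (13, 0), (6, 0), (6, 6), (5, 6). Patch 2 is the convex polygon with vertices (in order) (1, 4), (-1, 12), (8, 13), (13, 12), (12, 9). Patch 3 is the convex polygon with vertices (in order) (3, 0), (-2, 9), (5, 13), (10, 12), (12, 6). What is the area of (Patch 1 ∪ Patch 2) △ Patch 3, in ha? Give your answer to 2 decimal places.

73.98

|Patch 1 ∪ Patch 2| = 131.9.
|(Patch 1 ∪ Patch 2) ∩ Patch 3| = 82.9601.
|(Patch 1 ∪ Patch 2) △ Patch 3| = 131.9 + 108 − 165.9202 = 73.98.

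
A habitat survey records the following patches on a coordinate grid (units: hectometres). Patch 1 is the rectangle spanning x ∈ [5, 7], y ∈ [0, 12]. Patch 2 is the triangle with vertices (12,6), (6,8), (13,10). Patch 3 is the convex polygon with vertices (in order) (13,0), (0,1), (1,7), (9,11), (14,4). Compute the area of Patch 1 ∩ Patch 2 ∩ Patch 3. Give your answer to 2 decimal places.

The intersection is the polygon with vertices (6,8), (7,8.286), (7,7.667).
By the shoelace formula its area is 0.31.

0.31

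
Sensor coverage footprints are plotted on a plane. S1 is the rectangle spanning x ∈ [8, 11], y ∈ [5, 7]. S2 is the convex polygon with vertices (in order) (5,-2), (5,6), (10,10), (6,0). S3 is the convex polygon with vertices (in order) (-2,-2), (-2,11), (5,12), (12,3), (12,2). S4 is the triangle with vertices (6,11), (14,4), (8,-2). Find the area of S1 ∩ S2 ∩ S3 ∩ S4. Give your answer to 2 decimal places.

The intersection is the polygon with vertices (8,5), (8,7), (8.8,7).
By the shoelace formula its area is 0.80.

0.80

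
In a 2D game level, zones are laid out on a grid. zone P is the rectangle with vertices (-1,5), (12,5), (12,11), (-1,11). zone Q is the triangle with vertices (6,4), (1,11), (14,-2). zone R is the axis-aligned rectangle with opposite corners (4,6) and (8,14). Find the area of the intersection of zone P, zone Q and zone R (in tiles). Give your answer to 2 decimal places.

1.77

The intersection is the polygon with vertices (4,6.8), (4,8), (6,6), (4.571,6).
By the shoelace formula its area is 1.77.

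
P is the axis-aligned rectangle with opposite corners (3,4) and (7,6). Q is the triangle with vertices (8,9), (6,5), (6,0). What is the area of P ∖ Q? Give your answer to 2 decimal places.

|P| = 8, |P∩Q| = 1.7222.
|P ∖ Q| = |P| − |P∩Q| = 8 − 1.7222 = 6.28.

6.28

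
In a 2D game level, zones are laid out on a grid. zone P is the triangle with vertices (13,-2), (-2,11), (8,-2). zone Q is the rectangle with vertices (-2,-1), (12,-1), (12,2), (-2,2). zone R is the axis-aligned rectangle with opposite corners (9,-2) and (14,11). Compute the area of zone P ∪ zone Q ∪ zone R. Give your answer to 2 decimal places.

114.96

By inclusion–exclusion:
Individual areas: |zone P| = 32.5, |zone Q| = 42, |zone R| = 65.
|zone P∩zone Q| = 12.1154.
|zone P∩zone R| = 6.9333.
|zone Q∩zone R|: x∈[9,12], y∈[-1,2] → 3·3 = 9.
|zone P∩zone Q∩zone R| = 3.5103.
|zone P ∪ zone Q ∪ zone R| = 139.5 − 28.0487 + 3.5103 = 114.96.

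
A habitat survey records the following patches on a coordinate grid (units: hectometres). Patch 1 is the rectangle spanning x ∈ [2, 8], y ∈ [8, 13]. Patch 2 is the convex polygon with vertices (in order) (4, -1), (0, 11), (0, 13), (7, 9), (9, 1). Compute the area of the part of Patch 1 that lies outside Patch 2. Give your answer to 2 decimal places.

17.73

|Patch 1| = 30, |Patch 1∩Patch 2| = 12.2679.
|Patch 1 ∖ Patch 2| = |Patch 1| − |Patch 1∩Patch 2| = 30 − 12.2679 = 17.73.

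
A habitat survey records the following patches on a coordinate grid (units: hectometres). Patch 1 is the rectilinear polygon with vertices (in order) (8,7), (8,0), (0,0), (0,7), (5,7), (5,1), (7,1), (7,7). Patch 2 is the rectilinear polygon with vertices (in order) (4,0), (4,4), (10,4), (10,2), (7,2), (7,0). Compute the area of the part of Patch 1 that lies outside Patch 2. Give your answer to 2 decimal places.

36.00

|Patch 1| = 44, |Patch 1∩Patch 2| = 8.
|Patch 1 ∖ Patch 2| = |Patch 1| − |Patch 1∩Patch 2| = 44 − 8 = 36.00.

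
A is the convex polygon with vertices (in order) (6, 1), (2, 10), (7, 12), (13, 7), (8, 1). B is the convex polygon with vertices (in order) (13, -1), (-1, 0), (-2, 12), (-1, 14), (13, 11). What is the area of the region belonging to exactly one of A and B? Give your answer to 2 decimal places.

|A| = 68, |B| = 189, |A∩B| = 68.
|A △ B| = |A| + |B| − 2·|A∩B| = 68 + 189 − 136 = 121.00.

121.00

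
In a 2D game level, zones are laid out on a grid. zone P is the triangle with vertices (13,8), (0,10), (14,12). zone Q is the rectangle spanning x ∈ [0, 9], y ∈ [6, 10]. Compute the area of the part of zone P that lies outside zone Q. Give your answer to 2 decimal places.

|zone P| = 27, |zone P∩zone Q| = 6.2308.
|zone P ∖ zone Q| = |zone P| − |zone P∩zone Q| = 27 − 6.2308 = 20.77.

20.77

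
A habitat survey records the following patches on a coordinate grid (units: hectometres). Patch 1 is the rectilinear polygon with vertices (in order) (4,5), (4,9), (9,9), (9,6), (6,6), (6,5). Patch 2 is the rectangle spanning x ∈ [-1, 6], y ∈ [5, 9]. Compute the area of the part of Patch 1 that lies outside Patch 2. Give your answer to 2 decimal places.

|Patch 1| = 17, |Patch 1∩Patch 2| = 8.
|Patch 1 ∖ Patch 2| = |Patch 1| − |Patch 1∩Patch 2| = 17 − 8 = 9.00.

9.00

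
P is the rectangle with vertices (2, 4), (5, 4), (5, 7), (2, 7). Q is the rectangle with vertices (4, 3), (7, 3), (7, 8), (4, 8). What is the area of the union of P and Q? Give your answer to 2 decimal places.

21.00

By inclusion–exclusion:
Individual areas: |P| = 9, |Q| = 15.
|P∩Q|: x∈[4,5], y∈[4,7] → 1·3 = 3.
|P ∪ Q| = 24 − 3 = 21.00.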